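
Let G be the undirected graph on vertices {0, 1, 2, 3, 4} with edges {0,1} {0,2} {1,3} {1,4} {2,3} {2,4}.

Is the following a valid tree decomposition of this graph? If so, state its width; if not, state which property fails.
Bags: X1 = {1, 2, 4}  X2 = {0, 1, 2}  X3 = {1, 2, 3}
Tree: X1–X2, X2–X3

Vertex coverage: the bags together contain {0, 1, 2, 3, 4}, the full vertex set. Edge coverage: each edge of G has both endpoints in at least one bag. Running intersection: for every vertex, the bags containing it form a connected subtree. All three properties hold, so this is a valid tree decomposition of width max|bag| − 1 = 2, and hence tw(G) ≤ 2.

Yes; width 2.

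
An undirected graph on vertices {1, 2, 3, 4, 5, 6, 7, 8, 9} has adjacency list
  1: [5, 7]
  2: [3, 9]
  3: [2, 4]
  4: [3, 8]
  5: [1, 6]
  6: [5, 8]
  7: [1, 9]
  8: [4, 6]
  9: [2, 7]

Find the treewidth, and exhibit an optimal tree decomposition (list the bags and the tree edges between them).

Treewidth 2.
Bags: B1 = {1, 5, 7}  B2 = {5, 6, 7}  B3 = {6, 7, 8}  B4 = {4, 7, 8}  B5 = {3, 4, 7}  B6 = {2, 3, 7}  B7 = {2, 7, 9}
Tree: B1–B2, B2–B3, B3–B4, B4–B5, B5–B6, B6–B7

Every bag has size at most 3, so the width is 3 − 1 = 2 and tw(G) ≤ 2. For the lower bound, G contains the cycle 7–1–5–6–8–4–3–2–9–7, so G is not a forest; only forests have treewidth ≤ 1, hence tw(G) ≥ 2. Hence tw(G) = 2 exactly.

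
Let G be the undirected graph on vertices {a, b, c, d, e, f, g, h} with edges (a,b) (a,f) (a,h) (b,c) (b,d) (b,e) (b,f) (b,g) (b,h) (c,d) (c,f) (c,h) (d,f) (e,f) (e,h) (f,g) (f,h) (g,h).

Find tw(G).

3

A width-3 tree decomposition is:
Bags: B1 = {b, c, f, h}  B2 = {b, e, f, h}  B3 = {b, c, d, f}  B4 = {b, f, g, h}  B5 = {a, b, f, h}
Tree: B1–B2, B1–B3, B2–B4, B4–B5
The largest bag has 4 vertices, giving width 3; this decomposition certifies tw(G) ≤ 3. For the lower bound, the 4 vertices {b, c, d, f} are pairwise adjacent, and any tree decomposition puts a clique entirely inside one bag — forcing width ≥ 3. Hence tw(G) = 3 exactly.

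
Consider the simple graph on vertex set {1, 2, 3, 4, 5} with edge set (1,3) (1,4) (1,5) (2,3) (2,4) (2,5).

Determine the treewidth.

A width-2 tree decomposition is:
Bags: B1 = {1, 2, 5}  B2 = {1, 2, 3}  B3 = {1, 2, 4}
Tree: B1–B2, B2–B3
Every bag has size at most 3, so the width is 3 − 1 = 2 and tw(G) ≤ 2. The edges 5–1–3–2–5 form a cycle, so G is not a tree and its treewidth is at least 2. The upper and lower bounds meet at 2, so that is the treewidth.

2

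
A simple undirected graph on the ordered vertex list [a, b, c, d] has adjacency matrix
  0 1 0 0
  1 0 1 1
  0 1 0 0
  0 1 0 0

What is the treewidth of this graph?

A width-1 tree decomposition is:
Bags: B1 = {a, b}  B2 = {b, d}  B3 = {b, c}
Tree: B1–B2, B1–B3
The largest bag has 2 vertices, giving width 1; this decomposition certifies tw(G) ≤ 1. G has an edge, so its treewidth is at least 1. Hence tw(G) = 1 exactly.

1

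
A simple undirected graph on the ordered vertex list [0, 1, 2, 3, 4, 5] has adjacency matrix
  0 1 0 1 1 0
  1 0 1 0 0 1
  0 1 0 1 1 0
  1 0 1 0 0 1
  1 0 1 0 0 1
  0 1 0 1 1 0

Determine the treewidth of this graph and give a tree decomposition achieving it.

Treewidth 3.
One such decomposition:
Bags: B1 = {0, 1, 3, 4}  B2 = {1, 3, 4, 5}  B3 = {1, 2, 3, 4}
Tree: B1–B2, B2–B3

Every bag has size at most 4, so the width is 4 − 1 = 3 and tw(G) ≤ 3. For the lower bound: the 4 vertex sets {0,1}, {4,5}, {3}, {2} are disjoint, each induces a connected subgraph, and every pair is joined by at least one edge of G. Contracting each set to a single vertex therefore yields K_{4} as a minor, and since treewidth is minor-monotone, tw(G) ≥ tw(K_{4}) = 3. Hence tw(G) = 3 exactly.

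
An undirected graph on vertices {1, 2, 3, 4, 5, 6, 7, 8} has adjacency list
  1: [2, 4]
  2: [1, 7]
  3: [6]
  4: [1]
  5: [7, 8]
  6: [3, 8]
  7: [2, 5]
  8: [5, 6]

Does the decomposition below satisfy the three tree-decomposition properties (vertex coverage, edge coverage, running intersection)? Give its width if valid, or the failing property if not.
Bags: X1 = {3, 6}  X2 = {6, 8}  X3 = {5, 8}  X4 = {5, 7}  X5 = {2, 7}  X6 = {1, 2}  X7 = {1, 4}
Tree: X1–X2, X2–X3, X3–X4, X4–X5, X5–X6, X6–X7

Vertex coverage: the bags together contain {1, 2, 3, 4, 5, 6, 7, 8}, the full vertex set. Edge coverage: each edge of G has both endpoints in at least one bag. Running intersection: for every vertex, the bags containing it form a connected subtree. All three properties hold, so this is a valid tree decomposition of width max|bag| − 1 = 1, and hence tw(G) ≤ 1.

Yes; width 1.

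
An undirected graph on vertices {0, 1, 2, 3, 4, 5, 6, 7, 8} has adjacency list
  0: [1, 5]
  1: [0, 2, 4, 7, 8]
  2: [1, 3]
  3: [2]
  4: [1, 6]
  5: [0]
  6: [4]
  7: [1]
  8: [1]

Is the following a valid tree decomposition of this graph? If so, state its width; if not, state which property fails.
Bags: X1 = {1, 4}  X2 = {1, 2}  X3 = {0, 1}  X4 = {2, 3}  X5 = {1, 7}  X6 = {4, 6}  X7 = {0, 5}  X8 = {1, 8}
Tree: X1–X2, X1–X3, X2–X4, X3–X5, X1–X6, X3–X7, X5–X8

Vertex coverage: the bags together contain {0, 1, 2, 3, 4, 5, 6, 7, 8}, the full vertex set. Edge coverage: each edge of G has both endpoints in at least one bag. Running intersection: for every vertex, the bags containing it form a connected subtree. All three properties hold, so this is a valid tree decomposition of width max|bag| − 1 = 1, and hence tw(G) ≤ 1.

Yes; width 1.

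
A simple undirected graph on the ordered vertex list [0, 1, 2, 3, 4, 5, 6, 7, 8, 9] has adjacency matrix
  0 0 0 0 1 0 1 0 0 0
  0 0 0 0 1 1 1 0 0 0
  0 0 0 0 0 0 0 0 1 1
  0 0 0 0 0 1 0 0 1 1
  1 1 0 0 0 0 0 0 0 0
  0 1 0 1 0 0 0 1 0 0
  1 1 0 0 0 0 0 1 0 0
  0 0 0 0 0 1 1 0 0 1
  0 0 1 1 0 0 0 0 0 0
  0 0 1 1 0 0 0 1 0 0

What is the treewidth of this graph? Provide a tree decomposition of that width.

Each bag holds 3 vertices, so the decomposition has width 2, which upper-bounds the treewidth. For the lower bound, G contains the cycle 0–4–1–6–0, so G is not a forest; only forests have treewidth ≤ 1, hence tw(G) ≥ 2. The upper and lower bounds meet at 2, so that is the treewidth.

Treewidth 2.
Bags: B1 = {0, 4, 6}  B2 = {1, 4, 6}  B3 = {1, 6, 7}  B4 = {1, 5, 7}  B5 = {5, 7, 9}  B6 = {3, 5, 9}  B7 = {2, 3, 9}  B8 = {2, 3, 8}
Tree: B1–B2, B2–B3, B3–B4, B4–B5, B5–B6, B6–B7, B7–B8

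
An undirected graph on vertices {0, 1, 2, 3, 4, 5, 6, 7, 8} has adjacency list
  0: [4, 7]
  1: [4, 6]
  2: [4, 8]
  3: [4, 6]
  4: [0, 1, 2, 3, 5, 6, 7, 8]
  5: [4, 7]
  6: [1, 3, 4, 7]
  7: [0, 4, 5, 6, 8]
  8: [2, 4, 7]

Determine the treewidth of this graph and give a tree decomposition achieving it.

Every bag has size at most 3, so the width is 3 − 1 = 2 and tw(G) ≤ 2. On the other hand G contains the 3-clique {1, 4, 6}. A clique must lie in a single bag of any decomposition, so no decomposition can have width below 2. Hence tw(G) = 2 exactly.

Treewidth 2.
One such decomposition:
Bags: B1 = {3, 4, 6}  B2 = {4, 6, 7}  B3 = {1, 4, 6}  B4 = {4, 5, 7}  B5 = {0, 4, 7}  B6 = {4, 7, 8}  B7 = {2, 4, 8}
Tree: B1–B2, B1–B3, B2–B4, B2–B5, B5–B6, B6–B7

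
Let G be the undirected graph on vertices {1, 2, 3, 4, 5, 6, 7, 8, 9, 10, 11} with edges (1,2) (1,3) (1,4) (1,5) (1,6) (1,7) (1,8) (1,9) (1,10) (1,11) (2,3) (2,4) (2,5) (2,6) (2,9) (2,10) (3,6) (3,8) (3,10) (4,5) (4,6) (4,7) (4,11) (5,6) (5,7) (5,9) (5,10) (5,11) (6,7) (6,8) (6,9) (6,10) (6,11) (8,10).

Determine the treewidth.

A width-4 tree decomposition is:
Bags: B1 = {1, 2, 4, 5, 6}  B2 = {1, 2, 5, 6, 10}  B3 = {1, 2, 3, 6, 10}  B4 = {1, 3, 6, 8, 10}  B5 = {1, 2, 5, 6, 9}  B6 = {1, 4, 5, 6, 7}  B7 = {1, 4, 5, 6, 11}
Tree: B1–B2, B2–B3, B3–B4, B1–B5, B1–B6, B1–B7
Every bag has size at most 5, so the width is 5 − 1 = 4 and tw(G) ≤ 4. For the lower bound, the 5 vertices {1, 3, 6, 8, 10} are pairwise adjacent, and any tree decomposition puts a clique entirely inside one bag — forcing width ≥ 4. Combining the bounds, tw(G) = 4.

4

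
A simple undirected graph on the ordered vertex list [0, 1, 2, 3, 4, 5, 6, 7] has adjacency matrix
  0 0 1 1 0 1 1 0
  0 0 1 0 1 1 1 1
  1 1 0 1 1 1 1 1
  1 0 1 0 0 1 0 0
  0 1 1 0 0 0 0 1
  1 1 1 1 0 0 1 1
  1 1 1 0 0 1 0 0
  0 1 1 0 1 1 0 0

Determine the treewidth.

A width-3 tree decomposition is:
Bags: B1 = {1, 2, 5, 7}  B2 = {1, 2, 5, 6}  B3 = {0, 2, 5, 6}  B4 = {1, 2, 4, 7}  B5 = {0, 2, 3, 5}
Tree: B1–B2, B2–B3, B1–B4, B3–B5
Every bag has size at most 4, so the width is 4 − 1 = 3 and tw(G) ≤ 3. Conversely, {1, 2, 4, 7} is a clique of size 4, and the vertices of any clique must share a bag in every tree decomposition; so some bag has ≥ 4 vertices and tw(G) ≥ 3. Combining the bounds, tw(G) = 3.

3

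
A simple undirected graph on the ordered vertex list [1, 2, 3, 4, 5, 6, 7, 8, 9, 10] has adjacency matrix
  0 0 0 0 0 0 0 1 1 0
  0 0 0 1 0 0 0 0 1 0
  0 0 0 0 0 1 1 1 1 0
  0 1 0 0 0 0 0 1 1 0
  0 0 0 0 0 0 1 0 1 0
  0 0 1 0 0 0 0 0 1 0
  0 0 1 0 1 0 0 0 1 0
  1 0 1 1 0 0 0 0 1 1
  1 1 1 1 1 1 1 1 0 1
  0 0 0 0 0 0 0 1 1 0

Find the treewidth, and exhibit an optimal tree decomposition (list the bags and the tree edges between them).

The largest bag has 3 vertices, giving width 2; this decomposition certifies tw(G) ≤ 2. On the other hand G contains the 3-clique {2, 4, 9}. A clique must lie in a single bag of any decomposition, so no decomposition can have width below 2. Therefore the treewidth is 2.

Treewidth 2.
Bags: B1 = {4, 8, 9}  B2 = {3, 8, 9}  B3 = {8, 9, 10}  B4 = {2, 4, 9}  B5 = {3, 7, 9}  B6 = {5, 7, 9}  B7 = {3, 6, 9}  B8 = {1, 8, 9}
Tree: B1–B2, B1–B3, B1–B4, B2–B5, B5–B6, B5–B7, B3–B8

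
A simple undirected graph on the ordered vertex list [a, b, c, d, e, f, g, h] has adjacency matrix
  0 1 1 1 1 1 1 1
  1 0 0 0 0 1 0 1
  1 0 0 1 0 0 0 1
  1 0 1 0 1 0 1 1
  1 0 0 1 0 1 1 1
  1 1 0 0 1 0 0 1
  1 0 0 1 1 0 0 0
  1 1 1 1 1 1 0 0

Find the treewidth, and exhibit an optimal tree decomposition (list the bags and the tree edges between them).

The largest bag has 4 vertices, giving width 3; this decomposition certifies tw(G) ≤ 3. For the lower bound, the 4 vertices {a, d, e, g} are pairwise adjacent, and any tree decomposition puts a clique entirely inside one bag — forcing width ≥ 3. Combining the bounds, tw(G) = 3.

Treewidth 3.
Bags: B1 = {a, d, e, g}  B2 = {a, d, e, h}  B3 = {a, c, d, h}  B4 = {a, e, f, h}  B5 = {a, b, f, h}
Tree: B1–B2, B2–B3, B2–B4, B4–B5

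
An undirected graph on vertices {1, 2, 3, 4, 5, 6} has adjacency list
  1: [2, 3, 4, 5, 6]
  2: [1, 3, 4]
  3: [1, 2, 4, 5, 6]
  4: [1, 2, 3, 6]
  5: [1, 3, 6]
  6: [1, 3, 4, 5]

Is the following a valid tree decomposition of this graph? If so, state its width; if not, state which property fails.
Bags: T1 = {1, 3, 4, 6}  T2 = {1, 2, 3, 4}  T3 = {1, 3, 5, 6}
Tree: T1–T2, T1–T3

Yes; width 3.

Checking the three conditions: (i) the bags cover all of {1, 2, 3, 4, 5, 6}; (ii) for each edge, some bag contains both endpoints; (iii) the bags containing any fixed vertex form a subtree. All hold, so the decomposition is valid with width 4 − 1 = 3.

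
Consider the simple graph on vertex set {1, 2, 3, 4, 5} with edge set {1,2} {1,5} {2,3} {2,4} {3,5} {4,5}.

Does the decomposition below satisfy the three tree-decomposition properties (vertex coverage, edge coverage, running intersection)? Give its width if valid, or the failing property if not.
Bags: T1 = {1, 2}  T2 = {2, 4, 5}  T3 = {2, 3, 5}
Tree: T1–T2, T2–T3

No — edge (5,1) lies in no bag.

A tree decomposition must satisfy three properties: every vertex lies in some bag; for every edge, both endpoints lie together in some bag; and for every vertex, the bags containing it form a connected subtree. Here edge (5,1) lies in no bag, so the decomposition is invalid.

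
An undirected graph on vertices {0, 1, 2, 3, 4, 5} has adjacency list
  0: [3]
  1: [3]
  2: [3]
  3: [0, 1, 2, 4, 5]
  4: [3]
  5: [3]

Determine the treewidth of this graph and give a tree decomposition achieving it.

Every bag has size at most 2, so the width is 2 − 1 = 1 and tw(G) ≤ 1. Since G has at least one edge (e.g. 3–1), it is not an edgeless graph, so tw(G) ≥ 1. Hence tw(G) = 1 exactly.

Treewidth 1.
One such decomposition:
Bags: B1 = {1, 3}  B2 = {3, 4}  B3 = {2, 3}  B4 = {0, 3}  B5 = {3, 5}
Tree: B1–B2, B2–B3, B3–B4, B4–B5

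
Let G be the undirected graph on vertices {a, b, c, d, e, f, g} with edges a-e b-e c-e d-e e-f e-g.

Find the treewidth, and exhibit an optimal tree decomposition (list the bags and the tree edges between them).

The largest bag has 2 vertices, giving width 1; this decomposition certifies tw(G) ≤ 1. Since G has at least one edge (e.g. a–e), it is not an edgeless graph, so tw(G) ≥ 1. The upper and lower bounds meet at 1, so that is the treewidth.

Treewidth 1.
One such decomposition:
Bags: B1 = {a, e}  B2 = {c, e}  B3 = {e, f}  B4 = {d, e}  B5 = {b, e}  B6 = {e, g}
Tree: B1–B2, B2–B3, B3–B4, B1–B5, B2–B6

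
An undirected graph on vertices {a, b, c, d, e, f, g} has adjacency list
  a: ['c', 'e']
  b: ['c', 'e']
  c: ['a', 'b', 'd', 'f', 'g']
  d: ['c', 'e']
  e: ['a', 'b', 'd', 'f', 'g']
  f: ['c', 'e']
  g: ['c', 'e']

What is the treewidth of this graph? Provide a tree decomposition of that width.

The largest bag has 3 vertices, giving width 2; this decomposition certifies tw(G) ≤ 2. Since e–d–c–g–e is a cycle in G, G is not acyclic. Forests are exactly the graphs of treewidth ≤ 1, so tw(G) ≥ 2. The upper and lower bounds meet at 2, so that is the treewidth.

Treewidth 2.
One such decomposition:
Bags: B1 = {c, d, e}  B2 = {c, e, g}  B3 = {a, c, e}  B4 = {c, e, f}  B5 = {b, c, e}
Tree: B1–B2, B2–B3, B3–B4, B4–B5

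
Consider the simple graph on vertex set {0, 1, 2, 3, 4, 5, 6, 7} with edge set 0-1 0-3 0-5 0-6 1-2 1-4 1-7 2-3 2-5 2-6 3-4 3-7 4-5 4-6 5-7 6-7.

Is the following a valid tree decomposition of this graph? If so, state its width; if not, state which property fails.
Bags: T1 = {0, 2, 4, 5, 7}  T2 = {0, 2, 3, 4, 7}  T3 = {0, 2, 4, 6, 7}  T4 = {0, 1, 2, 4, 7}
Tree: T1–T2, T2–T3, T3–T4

Yes; width 4.

Checking the three conditions: (i) the bags cover all of {0, 1, 2, 3, 4, 5, 6, 7}; (ii) for each edge, some bag contains both endpoints; (iii) the bags containing any fixed vertex form a subtree. All hold, so the decomposition is valid with width 5 − 1 = 4.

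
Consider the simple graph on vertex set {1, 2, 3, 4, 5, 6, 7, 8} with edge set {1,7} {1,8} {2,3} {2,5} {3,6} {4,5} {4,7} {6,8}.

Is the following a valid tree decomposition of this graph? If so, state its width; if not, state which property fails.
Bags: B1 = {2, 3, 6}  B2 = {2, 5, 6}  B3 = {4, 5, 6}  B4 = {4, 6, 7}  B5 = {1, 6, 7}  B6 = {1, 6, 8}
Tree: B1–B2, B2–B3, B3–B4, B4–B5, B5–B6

Checking the three conditions: (i) the bags cover all of {1, 2, 3, 4, 5, 6, 7, 8}; (ii) for each edge, some bag contains both endpoints; (iii) the bags containing any fixed vertex form a subtree. All hold, so the decomposition is valid with width 3 − 1 = 2.

Yes; width 2.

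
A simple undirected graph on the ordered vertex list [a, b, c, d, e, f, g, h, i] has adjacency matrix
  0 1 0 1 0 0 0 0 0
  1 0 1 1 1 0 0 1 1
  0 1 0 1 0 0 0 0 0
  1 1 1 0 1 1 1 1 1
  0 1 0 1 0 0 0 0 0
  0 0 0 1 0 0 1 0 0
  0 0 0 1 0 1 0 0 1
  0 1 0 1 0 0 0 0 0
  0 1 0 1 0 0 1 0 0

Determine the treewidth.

2

A width-2 tree decomposition is:
Bags: B1 = {b, d, e}  B2 = {b, d, i}  B3 = {b, d, h}  B4 = {d, g, i}  B5 = {a, b, d}  B6 = {d, f, g}  B7 = {b, c, d}
Tree: B1–B2, B2–B3, B2–B4, B2–B5, B4–B6, B5–B7
Every bag has size at most 3, so the width is 3 − 1 = 2 and tw(G) ≤ 2. For the lower bound, the 3 vertices {d, f, g} are pairwise adjacent, and any tree decomposition puts a clique entirely inside one bag — forcing width ≥ 2. Therefore the treewidth is 2.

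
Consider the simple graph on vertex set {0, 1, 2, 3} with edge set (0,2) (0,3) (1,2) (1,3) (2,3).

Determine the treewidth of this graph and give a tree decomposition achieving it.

Treewidth 2.
Bags: B1 = {0, 2, 3}  B2 = {1, 2, 3}
Tree: B1–B2

The largest bag has 3 vertices, giving width 2; this decomposition certifies tw(G) ≤ 2. For the lower bound, the 3 vertices {0, 2, 3} are pairwise adjacent, and any tree decomposition puts a clique entirely inside one bag — forcing width ≥ 2. Hence tw(G) = 2 exactly.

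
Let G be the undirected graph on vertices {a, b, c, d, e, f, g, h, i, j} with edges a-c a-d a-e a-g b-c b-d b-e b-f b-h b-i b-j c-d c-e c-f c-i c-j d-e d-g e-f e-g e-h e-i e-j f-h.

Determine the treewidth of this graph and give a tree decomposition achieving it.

Each bag holds 4 vertices, so the decomposition has width 3, which upper-bounds the treewidth. Conversely, {a, d, e, g} is a clique of size 4, and the vertices of any clique must share a bag in every tree decomposition; so some bag has ≥ 4 vertices and tw(G) ≥ 3. Combining the bounds, tw(G) = 3.

Treewidth 3.
One such decomposition:
Bags: B1 = {b, c, d, e}  B2 = {a, c, d, e}  B3 = {b, c, e, j}  B4 = {b, c, e, f}  B5 = {b, c, e, i}  B6 = {a, d, e, g}  B7 = {b, e, f, h}
Tree: B1–B2, B1–B3, B1–B4, B3–B5, B2–B6, B4–B7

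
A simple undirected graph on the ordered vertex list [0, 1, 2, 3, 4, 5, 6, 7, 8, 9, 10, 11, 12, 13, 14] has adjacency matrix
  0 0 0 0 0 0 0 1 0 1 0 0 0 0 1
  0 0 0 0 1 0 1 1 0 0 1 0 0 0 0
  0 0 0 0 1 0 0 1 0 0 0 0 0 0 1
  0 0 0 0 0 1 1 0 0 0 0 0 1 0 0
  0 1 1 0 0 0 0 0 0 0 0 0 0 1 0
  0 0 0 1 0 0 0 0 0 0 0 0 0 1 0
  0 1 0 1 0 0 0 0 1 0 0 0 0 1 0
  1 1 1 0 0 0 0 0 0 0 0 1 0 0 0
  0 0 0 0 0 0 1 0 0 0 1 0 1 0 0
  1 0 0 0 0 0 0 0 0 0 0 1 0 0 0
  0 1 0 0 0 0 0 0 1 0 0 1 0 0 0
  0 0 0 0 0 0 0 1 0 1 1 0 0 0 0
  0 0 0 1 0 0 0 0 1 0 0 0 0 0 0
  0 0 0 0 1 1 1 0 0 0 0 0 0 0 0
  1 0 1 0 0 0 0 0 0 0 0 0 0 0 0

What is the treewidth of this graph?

A width-3 tree decomposition is:
Bags: B1 = {0, 2, 9, 14}  B2 = {0, 2, 7, 9}  B3 = {2, 7, 9, 11}  B4 = {2, 4, 7, 11}  B5 = {1, 4, 7, 11}  B6 = {1, 4, 10, 11}  B7 = {1, 4, 10, 13}  B8 = {1, 6, 10, 13}  B9 = {6, 8, 10, 13}  B10 = {5, 6, 8, 13}  B11 = {3, 5, 6, 8}  B12 = {3, 5, 8, 12}
Tree: B1–B2, B2–B3, B3–B4, B4–B5, B5–B6, B6–B7, B7–B8, B8–B9, B9–B10, B10–B11, B11–B12
Every bag has size at most 4, so the width is 4 − 1 = 3 and tw(G) ≤ 3. For the lower bound: the 4 vertex sets {0,9,14}, {2}, {7}, {1,4,10,11} are disjoint, each induces a connected subgraph, and every pair is joined by at least one edge of G. Contracting each set to a single vertex therefore yields K_{4} as a minor, and since treewidth is minor-monotone, tw(G) ≥ tw(K_{4}) = 3. Hence tw(G) = 3 exactly.

3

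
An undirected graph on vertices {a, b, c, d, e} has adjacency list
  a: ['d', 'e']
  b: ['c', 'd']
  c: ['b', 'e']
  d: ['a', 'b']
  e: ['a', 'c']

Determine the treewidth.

2

A width-2 tree decomposition is:
Bags: B1 = {a, c, e}  B2 = {a, c, d}  B3 = {b, c, d}
Tree: B1–B2, B2–B3
The largest bag has 3 vertices, giving width 2; this decomposition certifies tw(G) ≤ 2. Since c–e–a–d–b–c is a cycle in G, G is not acyclic. Forests are exactly the graphs of treewidth ≤ 1, so tw(G) ≥ 2. Hence tw(G) = 2 exactly.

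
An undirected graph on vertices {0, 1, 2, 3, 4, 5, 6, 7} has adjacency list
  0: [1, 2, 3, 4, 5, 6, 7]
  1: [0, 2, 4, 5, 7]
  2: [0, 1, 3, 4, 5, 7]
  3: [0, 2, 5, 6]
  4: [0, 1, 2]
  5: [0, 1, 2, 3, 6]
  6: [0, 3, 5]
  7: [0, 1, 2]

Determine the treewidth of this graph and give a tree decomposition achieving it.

Each bag holds 4 vertices, so the decomposition has width 3, which upper-bounds the treewidth. On the other hand G contains the 4-clique {0, 1, 2, 4}. A clique must lie in a single bag of any decomposition, so no decomposition can have width below 3. Therefore the treewidth is 3.

Treewidth 3.
One such decomposition:
Bags: B1 = {0, 2, 3, 5}  B2 = {0, 1, 2, 5}  B3 = {0, 1, 2, 7}  B4 = {0, 1, 2, 4}  B5 = {0, 3, 5, 6}
Tree: B1–B2, B2–B3, B2–B4, B1–B5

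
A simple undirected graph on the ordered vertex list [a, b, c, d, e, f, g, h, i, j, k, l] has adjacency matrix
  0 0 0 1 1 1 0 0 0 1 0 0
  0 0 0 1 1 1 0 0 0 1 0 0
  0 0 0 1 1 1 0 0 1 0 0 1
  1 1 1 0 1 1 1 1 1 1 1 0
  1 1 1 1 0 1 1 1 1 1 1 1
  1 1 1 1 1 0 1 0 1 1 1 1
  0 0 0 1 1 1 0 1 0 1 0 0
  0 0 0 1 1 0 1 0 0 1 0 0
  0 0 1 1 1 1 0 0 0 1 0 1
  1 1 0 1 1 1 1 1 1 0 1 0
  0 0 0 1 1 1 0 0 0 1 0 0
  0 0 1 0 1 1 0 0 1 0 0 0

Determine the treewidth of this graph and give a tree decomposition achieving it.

Every bag has size at most 5, so the width is 5 − 1 = 4 and tw(G) ≤ 4. Conversely, {d, e, g, h, j} is a clique of size 5, and the vertices of any clique must share a bag in every tree decomposition; so some bag has ≥ 5 vertices and tw(G) ≥ 4. Therefore the treewidth is 4.

Treewidth 4.
One such decomposition:
Bags: B1 = {a, d, e, f, j}  B2 = {d, e, f, i, j}  B3 = {d, e, f, g, j}  B4 = {d, e, f, j, k}  B5 = {b, d, e, f, j}  B6 = {c, d, e, f, i}  B7 = {c, e, f, i, l}  B8 = {d, e, g, h, j}
Tree: B1–B2, B1–B3, B1–B4, B4–B5, B2–B6, B6–B7, B3–B8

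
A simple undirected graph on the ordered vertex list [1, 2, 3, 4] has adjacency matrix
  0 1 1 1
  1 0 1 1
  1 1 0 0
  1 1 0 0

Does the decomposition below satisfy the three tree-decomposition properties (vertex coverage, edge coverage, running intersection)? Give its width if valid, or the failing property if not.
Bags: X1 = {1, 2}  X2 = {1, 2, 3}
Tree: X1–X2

A tree decomposition must satisfy three properties: every vertex lies in some bag; for every edge, both endpoints lie together in some bag; and for every vertex, the bags containing it form a connected subtree. Here vertex 4 appears in no bag, so the decomposition is invalid.

No — vertex 4 appears in no bag.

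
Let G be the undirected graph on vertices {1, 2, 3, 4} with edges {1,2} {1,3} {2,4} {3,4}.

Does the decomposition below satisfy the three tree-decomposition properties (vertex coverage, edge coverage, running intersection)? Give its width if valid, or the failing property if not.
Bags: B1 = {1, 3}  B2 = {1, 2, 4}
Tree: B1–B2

A tree decomposition must satisfy three properties: every vertex lies in some bag; for every edge, both endpoints lie together in some bag; and for every vertex, the bags containing it form a connected subtree. Here edge (4,3) lies in no bag, so the decomposition is invalid.

No — edge (4,3) lies in no bag.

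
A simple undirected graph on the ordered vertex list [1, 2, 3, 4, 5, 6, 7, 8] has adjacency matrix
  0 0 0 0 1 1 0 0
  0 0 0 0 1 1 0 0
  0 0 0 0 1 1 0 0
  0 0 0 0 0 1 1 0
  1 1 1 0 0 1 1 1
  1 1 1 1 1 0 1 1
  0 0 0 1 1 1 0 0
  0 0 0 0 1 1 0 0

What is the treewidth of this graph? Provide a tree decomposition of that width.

Each bag holds 3 vertices, so the decomposition has width 2, which upper-bounds the treewidth. Conversely, {4, 6, 7} is a clique of size 3, and the vertices of any clique must share a bag in every tree decomposition; so some bag has ≥ 3 vertices and tw(G) ≥ 2. Combining the bounds, tw(G) = 2.

Treewidth 2.
One such decomposition:
Bags: B1 = {2, 5, 6}  B2 = {1, 5, 6}  B3 = {5, 6, 7}  B4 = {3, 5, 6}  B5 = {4, 6, 7}  B6 = {5, 6, 8}
Tree: B1–B2, B1–B3, B2–B4, B3–B5, B3–B6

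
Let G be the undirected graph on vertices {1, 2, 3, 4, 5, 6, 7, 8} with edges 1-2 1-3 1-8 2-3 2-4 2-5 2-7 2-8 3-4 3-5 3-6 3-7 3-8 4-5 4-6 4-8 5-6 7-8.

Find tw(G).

3

A width-3 tree decomposition is:
Bags: B1 = {2, 3, 4, 8}  B2 = {2, 3, 4, 5}  B3 = {2, 3, 7, 8}  B4 = {1, 2, 3, 8}  B5 = {3, 4, 5, 6}
Tree: B1–B2, B1–B3, B3–B4, B2–B5
The largest bag has 4 vertices, giving width 3; this decomposition certifies tw(G) ≤ 3. For the lower bound, the 4 vertices {1, 2, 3, 8} are pairwise adjacent, and any tree decomposition puts a clique entirely inside one bag — forcing width ≥ 3. Hence tw(G) = 3 exactly.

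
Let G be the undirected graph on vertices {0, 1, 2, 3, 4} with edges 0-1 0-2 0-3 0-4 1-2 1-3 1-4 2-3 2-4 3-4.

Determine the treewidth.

4

A width-4 tree decomposition is:
Bags: B1 = {0, 1, 2, 3, 4}
Tree: (single bag)
With just one bag of size 5, the width is 5 − 1 = 4, so tw(G) ≤ 4. For the lower bound, the 5 vertices {0, 1, 2, 3, 4} are pairwise adjacent, and any tree decomposition puts a clique entirely inside one bag — forcing width ≥ 4. Combining the bounds, tw(G) = 4.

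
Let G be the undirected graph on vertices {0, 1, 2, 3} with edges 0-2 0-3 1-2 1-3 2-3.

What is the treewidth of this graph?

A width-2 tree decomposition is:
Bags: B1 = {0, 2, 3}  B2 = {1, 2, 3}
Tree: B1–B2
The largest bag has 3 vertices, giving width 2; this decomposition certifies tw(G) ≤ 2. Conversely, {0, 2, 3} is a clique of size 3, and the vertices of any clique must share a bag in every tree decomposition; so some bag has ≥ 3 vertices and tw(G) ≥ 2. Hence tw(G) = 2 exactly.

2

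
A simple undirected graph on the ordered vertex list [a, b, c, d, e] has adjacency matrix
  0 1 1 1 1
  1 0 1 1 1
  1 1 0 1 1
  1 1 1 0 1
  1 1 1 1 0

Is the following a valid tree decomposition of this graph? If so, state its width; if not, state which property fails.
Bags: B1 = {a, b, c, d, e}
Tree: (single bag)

Yes; width 4.

Every vertex of G appears in some bag (union = {a, b, c, d, e}); every edge is covered by a bag; and for each vertex v the set of bags containing v is connected in the bag tree. The decomposition is therefore valid. The largest bag has 5 vertices, so the width is 4.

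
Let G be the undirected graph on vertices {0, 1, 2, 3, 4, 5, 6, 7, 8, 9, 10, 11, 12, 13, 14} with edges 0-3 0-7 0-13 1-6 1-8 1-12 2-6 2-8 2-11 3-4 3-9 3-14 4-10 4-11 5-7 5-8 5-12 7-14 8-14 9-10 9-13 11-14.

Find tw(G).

A width-3 tree decomposition is:
Bags: B1 = {0, 9, 10, 13}  B2 = {0, 3, 9, 10}  B3 = {0, 3, 4, 10}  B4 = {0, 3, 4, 7}  B5 = {3, 4, 7, 14}  B6 = {4, 7, 11, 14}  B7 = {5, 7, 11, 14}  B8 = {5, 8, 11, 14}  B9 = {2, 5, 8, 11}  B10 = {2, 5, 8, 12}  B11 = {1, 2, 8, 12}  B12 = {1, 2, 6, 12}
Tree: B1–B2, B2–B3, B3–B4, B4–B5, B5–B6, B6–B7, B7–B8, B8–B9, B9–B10, B10–B11, B11–B12
Each bag holds 4 vertices, so the decomposition has width 3, which upper-bounds the treewidth. For the lower bound: the 4 vertex sets {9,10,13}, {0}, {3}, {4,7,11,14} are disjoint, each induces a connected subgraph, and every pair is joined by at least one edge of G. Contracting each set to a single vertex therefore yields K_{4} as a minor, and since treewidth is minor-monotone, tw(G) ≥ tw(K_{4}) = 3. The upper and lower bounds meet at 3, so that is the treewidth.

3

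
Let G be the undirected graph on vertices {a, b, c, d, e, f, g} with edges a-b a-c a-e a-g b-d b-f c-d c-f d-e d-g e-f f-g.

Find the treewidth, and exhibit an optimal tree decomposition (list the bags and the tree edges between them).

Treewidth 3.
One such decomposition:
Bags: B1 = {a, b, d, f}  B2 = {a, d, f, g}  B3 = {a, d, e, f}  B4 = {a, c, d, f}
Tree: B1–B2, B2–B3, B3–B4

Each bag holds 4 vertices, so the decomposition has width 3, which upper-bounds the treewidth. For the lower bound: the 4 vertex sets {b,f}, {d,g}, {a}, {e} are disjoint, each induces a connected subgraph, and every pair is joined by at least one edge of G. Contracting each set to a single vertex therefore yields K_{4} as a minor, and since treewidth is minor-monotone, tw(G) ≥ tw(K_{4}) = 3. Therefore the treewidth is 3.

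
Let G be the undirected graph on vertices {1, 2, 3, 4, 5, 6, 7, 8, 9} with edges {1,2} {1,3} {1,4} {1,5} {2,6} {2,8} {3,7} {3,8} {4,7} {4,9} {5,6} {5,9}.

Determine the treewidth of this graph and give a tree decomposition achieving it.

Every bag has size at most 4, so the width is 4 − 1 = 3 and tw(G) ≤ 3. For the lower bound: the 4 vertex sets {3,7,8}, {2}, {1}, {4,5,6,9} are disjoint, each induces a connected subgraph, and every pair is joined by at least one edge of G. Contracting each set to a single vertex therefore yields K_{4} as a minor, and since treewidth is minor-monotone, tw(G) ≥ tw(K_{4}) = 3. Therefore the treewidth is 3.

Treewidth 3.
Bags: B1 = {2, 3, 7, 8}  B2 = {1, 2, 3, 7}  B3 = {1, 2, 4, 7}  B4 = {1, 2, 4, 6}  B5 = {1, 4, 5, 6}  B6 = {4, 5, 6, 9}
Tree: B1–B2, B2–B3, B3–B4, B4–B5, B5–B6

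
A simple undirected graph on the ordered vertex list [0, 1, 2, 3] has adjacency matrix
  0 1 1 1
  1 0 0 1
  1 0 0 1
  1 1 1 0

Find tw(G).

A width-2 tree decomposition is:
Bags: B1 = {0, 2, 3}  B2 = {0, 1, 3}
Tree: B1–B2
The largest bag has 3 vertices, giving width 2; this decomposition certifies tw(G) ≤ 2. On the other hand G contains the 3-clique {0, 1, 3}. A clique must lie in a single bag of any decomposition, so no decomposition can have width below 2. Therefore the treewidth is 2.

2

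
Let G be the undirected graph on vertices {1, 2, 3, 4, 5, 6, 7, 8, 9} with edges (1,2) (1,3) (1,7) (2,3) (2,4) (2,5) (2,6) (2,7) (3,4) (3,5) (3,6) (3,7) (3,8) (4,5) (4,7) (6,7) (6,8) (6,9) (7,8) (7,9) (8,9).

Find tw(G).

A width-3 tree decomposition is:
Bags: B1 = {2, 3, 6, 7}  B2 = {3, 6, 7, 8}  B3 = {6, 7, 8, 9}  B4 = {1, 2, 3, 7}  B5 = {2, 3, 4, 7}  B6 = {2, 3, 4, 5}
Tree: B1–B2, B2–B3, B1–B4, B4–B5, B5–B6
The largest bag has 4 vertices, giving width 3; this decomposition certifies tw(G) ≤ 3. Conversely, {6, 7, 8, 9} is a clique of size 4, and the vertices of any clique must share a bag in every tree decomposition; so some bag has ≥ 4 vertices and tw(G) ≥ 3. Hence tw(G) = 3 exactly.

3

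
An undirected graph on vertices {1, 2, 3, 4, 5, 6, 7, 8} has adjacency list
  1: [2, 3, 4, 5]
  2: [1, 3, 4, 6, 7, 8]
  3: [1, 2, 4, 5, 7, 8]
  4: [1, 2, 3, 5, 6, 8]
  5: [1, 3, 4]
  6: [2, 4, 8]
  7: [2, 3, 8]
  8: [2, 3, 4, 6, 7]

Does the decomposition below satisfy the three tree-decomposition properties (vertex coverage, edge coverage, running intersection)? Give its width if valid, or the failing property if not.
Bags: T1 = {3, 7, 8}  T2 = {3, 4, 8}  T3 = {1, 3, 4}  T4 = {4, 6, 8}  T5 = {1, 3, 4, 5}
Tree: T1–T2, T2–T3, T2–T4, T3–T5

No — vertex 2 appears in no bag.

A tree decomposition must satisfy three properties: every vertex lies in some bag; for every edge, both endpoints lie together in some bag; and for every vertex, the bags containing it form a connected subtree. Here vertex 2 appears in no bag, so the decomposition is invalid.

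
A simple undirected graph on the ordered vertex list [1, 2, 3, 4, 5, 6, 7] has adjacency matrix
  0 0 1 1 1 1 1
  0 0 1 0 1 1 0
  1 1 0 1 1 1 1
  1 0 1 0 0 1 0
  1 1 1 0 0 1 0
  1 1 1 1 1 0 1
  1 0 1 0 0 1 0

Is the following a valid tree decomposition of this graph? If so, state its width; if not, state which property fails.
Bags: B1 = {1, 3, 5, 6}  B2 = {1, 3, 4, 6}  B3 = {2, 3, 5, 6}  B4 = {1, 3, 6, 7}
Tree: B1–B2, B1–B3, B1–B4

Vertex coverage: the bags together contain {1, 2, 3, 4, 5, 6, 7}, the full vertex set. Edge coverage: each edge of G has both endpoints in at least one bag. Running intersection: for every vertex, the bags containing it form a connected subtree. All three properties hold, so this is a valid tree decomposition of width max|bag| − 1 = 3, and hence tw(G) ≤ 3.

Yes; width 3.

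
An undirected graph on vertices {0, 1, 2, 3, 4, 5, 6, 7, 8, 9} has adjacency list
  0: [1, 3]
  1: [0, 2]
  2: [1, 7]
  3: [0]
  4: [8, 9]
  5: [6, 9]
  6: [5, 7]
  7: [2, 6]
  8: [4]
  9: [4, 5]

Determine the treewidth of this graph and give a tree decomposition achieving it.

Treewidth 1.
One such decomposition:
Bags: B1 = {0, 3}  B2 = {0, 1}  B3 = {1, 2}  B4 = {2, 7}  B5 = {6, 7}  B6 = {5, 6}  B7 = {5, 9}  B8 = {4, 9}  B9 = {4, 8}
Tree: B1–B2, B2–B3, B3–B4, B4–B5, B5–B6, B6–B7, B7–B8, B8–B9

Every bag has size at most 2, so the width is 2 − 1 = 1 and tw(G) ≤ 1. G has an edge, so its treewidth is at least 1. Hence tw(G) = 1 exactly.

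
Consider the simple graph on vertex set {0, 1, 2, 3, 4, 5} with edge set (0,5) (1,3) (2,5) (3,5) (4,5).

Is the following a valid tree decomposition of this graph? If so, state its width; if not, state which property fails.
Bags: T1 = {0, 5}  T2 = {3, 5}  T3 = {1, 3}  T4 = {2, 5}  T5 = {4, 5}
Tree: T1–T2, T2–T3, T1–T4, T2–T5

Vertex coverage: the bags together contain {0, 1, 2, 3, 4, 5}, the full vertex set. Edge coverage: each edge of G has both endpoints in at least one bag. Running intersection: for every vertex, the bags containing it form a connected subtree. All three properties hold, so this is a valid tree decomposition of width max|bag| − 1 = 1, and hence tw(G) ≤ 1.

Yes; width 1.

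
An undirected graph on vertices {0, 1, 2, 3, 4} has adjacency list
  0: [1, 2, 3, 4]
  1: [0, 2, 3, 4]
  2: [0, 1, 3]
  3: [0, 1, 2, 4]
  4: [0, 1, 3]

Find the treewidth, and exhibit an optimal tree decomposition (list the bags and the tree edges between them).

Treewidth 3.
Bags: B1 = {0, 1, 2, 3}  B2 = {0, 1, 3, 4}
Tree: B1–B2

Each bag holds 4 vertices, so the decomposition has width 3, which upper-bounds the treewidth. On the other hand G contains the 4-clique {0, 1, 2, 3}. A clique must lie in a single bag of any decomposition, so no decomposition can have width below 3. The upper and lower bounds meet at 3, so that is the treewidth.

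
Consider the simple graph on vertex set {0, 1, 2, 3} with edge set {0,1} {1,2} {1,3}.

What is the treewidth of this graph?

A width-1 tree decomposition is:
Bags: B1 = {1, 2}  B2 = {1, 3}  B3 = {0, 1}
Tree: B1–B2, B1–B3
Every bag has size at most 2, so the width is 2 − 1 = 1 and tw(G) ≤ 1. Any graph with an edge has treewidth ≥ 1, and G has the edge 2–1. Combining the bounds, tw(G) = 1.

1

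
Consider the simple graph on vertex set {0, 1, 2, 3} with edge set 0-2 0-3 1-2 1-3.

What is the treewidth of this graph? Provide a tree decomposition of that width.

Every bag has size at most 3, so the width is 3 − 1 = 2 and tw(G) ≤ 2. The edges 1–3–0–2–1 form a cycle, so G is not a tree and its treewidth is at least 2. Therefore the treewidth is 2.

Treewidth 2.
One such decomposition:
Bags: B1 = {0, 1, 3}  B2 = {0, 1, 2}
Tree: B1–B2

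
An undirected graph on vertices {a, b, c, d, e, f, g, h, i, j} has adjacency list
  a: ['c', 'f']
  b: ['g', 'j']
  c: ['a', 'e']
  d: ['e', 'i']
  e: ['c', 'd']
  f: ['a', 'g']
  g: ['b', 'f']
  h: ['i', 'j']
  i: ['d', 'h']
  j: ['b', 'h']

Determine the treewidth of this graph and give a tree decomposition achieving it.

Treewidth 2.
One optimal decomposition is:
Bags: B1 = {h, i, j}  B2 = {b, i, j}  B3 = {b, g, i}  B4 = {f, g, i}  B5 = {a, f, i}  B6 = {a, c, i}  B7 = {c, e, i}  B8 = {d, e, i}
Tree: B1–B2, B2–B3, B3–B4, B4–B5, B5–B6, B6–B7, B7–B8

Every bag has size at most 3, so the width is 3 − 1 = 2 and tw(G) ≤ 2. The edges i–h–j–b–g–f–a–c–e–d–i form a cycle, so G is not a tree and its treewidth is at least 2. Hence tw(G) = 2 exactly.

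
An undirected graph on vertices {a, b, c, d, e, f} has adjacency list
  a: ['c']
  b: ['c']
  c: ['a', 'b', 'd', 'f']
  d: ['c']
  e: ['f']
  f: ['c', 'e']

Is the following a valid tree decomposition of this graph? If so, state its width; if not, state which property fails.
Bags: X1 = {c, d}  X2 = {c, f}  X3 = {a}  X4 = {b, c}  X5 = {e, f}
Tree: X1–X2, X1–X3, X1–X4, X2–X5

No — edge (c,a) lies in no bag.

A tree decomposition must satisfy three properties: every vertex lies in some bag; for every edge, both endpoints lie together in some bag; and for every vertex, the bags containing it form a connected subtree. Here edge (c,a) lies in no bag, so the decomposition is invalid.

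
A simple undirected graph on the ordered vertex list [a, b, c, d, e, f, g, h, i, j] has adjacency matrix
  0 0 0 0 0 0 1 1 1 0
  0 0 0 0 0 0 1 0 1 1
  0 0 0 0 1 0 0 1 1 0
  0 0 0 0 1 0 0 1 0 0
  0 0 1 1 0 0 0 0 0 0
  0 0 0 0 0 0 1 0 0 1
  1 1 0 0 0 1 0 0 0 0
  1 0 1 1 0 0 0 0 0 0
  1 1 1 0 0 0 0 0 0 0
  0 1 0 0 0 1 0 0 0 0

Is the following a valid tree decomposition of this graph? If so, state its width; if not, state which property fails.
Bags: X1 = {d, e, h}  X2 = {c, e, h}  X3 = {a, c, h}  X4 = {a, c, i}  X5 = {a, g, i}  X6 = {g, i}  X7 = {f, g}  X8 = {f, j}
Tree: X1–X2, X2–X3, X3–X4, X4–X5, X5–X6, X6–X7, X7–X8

No — vertex b appears in no bag.

A tree decomposition must satisfy three properties: every vertex lies in some bag; for every edge, both endpoints lie together in some bag; and for every vertex, the bags containing it form a connected subtree. Here vertex b appears in no bag, so the decomposition is invalid.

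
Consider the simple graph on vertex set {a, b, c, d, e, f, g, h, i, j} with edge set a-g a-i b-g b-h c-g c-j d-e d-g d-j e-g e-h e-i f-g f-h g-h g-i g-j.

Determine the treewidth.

2

A width-2 tree decomposition is:
Bags: B1 = {e, g, h}  B2 = {e, g, i}  B3 = {b, g, h}  B4 = {d, e, g}  B5 = {f, g, h}  B6 = {d, g, j}  B7 = {c, g, j}  B8 = {a, g, i}
Tree: B1–B2, B1–B3, B1–B4, B1–B5, B4–B6, B6–B7, B2–B8
Each bag holds 3 vertices, so the decomposition has width 2, which upper-bounds the treewidth. Conversely, {d, g, j} is a clique of size 3, and the vertices of any clique must share a bag in every tree decomposition; so some bag has ≥ 3 vertices and tw(G) ≥ 2. Combining the bounds, tw(G) = 2.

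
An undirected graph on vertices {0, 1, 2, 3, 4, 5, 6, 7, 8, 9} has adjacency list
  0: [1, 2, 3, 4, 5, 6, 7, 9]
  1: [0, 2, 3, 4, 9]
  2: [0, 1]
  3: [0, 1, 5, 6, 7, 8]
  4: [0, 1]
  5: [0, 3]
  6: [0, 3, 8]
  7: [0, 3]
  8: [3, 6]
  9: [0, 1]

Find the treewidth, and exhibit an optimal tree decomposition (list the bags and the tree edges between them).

Each bag holds 3 vertices, so the decomposition has width 2, which upper-bounds the treewidth. For the lower bound, the 3 vertices {0, 1, 9} are pairwise adjacent, and any tree decomposition puts a clique entirely inside one bag — forcing width ≥ 2. Combining the bounds, tw(G) = 2.

Treewidth 2.
One optimal decomposition is:
Bags: B1 = {0, 1, 4}  B2 = {0, 1, 3}  B3 = {0, 3, 7}  B4 = {0, 3, 6}  B5 = {0, 3, 5}  B6 = {3, 6, 8}  B7 = {0, 1, 2}  B8 = {0, 1, 9}
Tree: B1–B2, B2–B3, B3–B4, B3–B5, B4–B6, B2–B7, B2–B8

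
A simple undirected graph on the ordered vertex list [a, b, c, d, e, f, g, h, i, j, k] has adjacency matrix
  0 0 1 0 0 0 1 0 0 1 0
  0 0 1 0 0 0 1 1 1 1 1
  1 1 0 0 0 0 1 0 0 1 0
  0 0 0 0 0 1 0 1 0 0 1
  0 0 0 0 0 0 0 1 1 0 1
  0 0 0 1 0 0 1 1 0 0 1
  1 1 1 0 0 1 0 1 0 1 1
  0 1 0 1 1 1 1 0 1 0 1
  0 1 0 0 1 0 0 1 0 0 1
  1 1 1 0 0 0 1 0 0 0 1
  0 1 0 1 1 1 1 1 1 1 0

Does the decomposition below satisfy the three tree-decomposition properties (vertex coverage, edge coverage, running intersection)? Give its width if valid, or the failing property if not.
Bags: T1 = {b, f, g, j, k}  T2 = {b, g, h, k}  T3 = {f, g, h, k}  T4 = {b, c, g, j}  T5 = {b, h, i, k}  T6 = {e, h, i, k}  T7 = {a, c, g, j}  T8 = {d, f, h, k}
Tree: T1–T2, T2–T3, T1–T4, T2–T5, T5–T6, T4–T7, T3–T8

No — bags containing vertex f are not connected in the tree.

A tree decomposition must satisfy three properties: every vertex lies in some bag; for every edge, both endpoints lie together in some bag; and for every vertex, the bags containing it form a connected subtree. Here bags containing vertex f are not connected in the tree, so the decomposition is invalid.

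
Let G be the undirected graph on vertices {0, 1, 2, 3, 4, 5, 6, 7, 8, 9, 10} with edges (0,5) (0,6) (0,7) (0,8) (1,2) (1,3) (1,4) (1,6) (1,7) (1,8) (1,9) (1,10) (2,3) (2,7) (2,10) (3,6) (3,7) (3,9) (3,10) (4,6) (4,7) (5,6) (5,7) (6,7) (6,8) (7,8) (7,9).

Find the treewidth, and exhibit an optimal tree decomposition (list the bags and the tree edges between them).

The largest bag has 4 vertices, giving width 3; this decomposition certifies tw(G) ≤ 3. Conversely, {1, 2, 3, 10} is a clique of size 4, and the vertices of any clique must share a bag in every tree decomposition; so some bag has ≥ 4 vertices and tw(G) ≥ 3. The upper and lower bounds meet at 3, so that is the treewidth.

Treewidth 3.
Bags: B1 = {1, 6, 7, 8}  B2 = {0, 6, 7, 8}  B3 = {0, 5, 6, 7}  B4 = {1, 3, 6, 7}  B5 = {1, 2, 3, 7}  B6 = {1, 2, 3, 10}  B7 = {1, 4, 6, 7}  B8 = {1, 3, 7, 9}
Tree: B1–B2, B2–B3, B1–B4, B4–B5, B5–B6, B4–B7, B4–B8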